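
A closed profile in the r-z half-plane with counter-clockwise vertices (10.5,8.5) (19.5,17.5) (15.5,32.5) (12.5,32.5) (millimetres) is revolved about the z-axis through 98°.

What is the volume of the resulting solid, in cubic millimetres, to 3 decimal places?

Volume = 3008.206 mm³

Profile (r,z), 4 vertices: (10.5,8.5) (19.5,17.5) (15.5,32.5) (12.5,32.5)
edge 0: (10.5,8.5)→(19.5,17.5)  cross = 10.5·17.5 − 19.5·8.5 = 18.0000; (r_i+r_j)·cross = 30·18.0000 = 540.0000
edge 1: (19.5,17.5)→(15.5,32.5)  cross = 19.5·32.5 − 15.5·17.5 = 362.5000; (r_i+r_j)·cross = 35·362.5000 = 12687.5000
edge 2: (15.5,32.5)→(12.5,32.5)  cross = 15.5·32.5 − 12.5·32.5 = 97.5000; (r_i+r_j)·cross = 28·97.5000 = 2730.0000
edge 3: (12.5,32.5)→(10.5,8.5)  cross = 12.5·8.5 − 10.5·32.5 = -235.0000; (r_i+r_j)·cross = 23·-235.0000 = -5405.0000
Σcross = 243.0000 → A = |Σcross|/2 = 121.5000 mm²
Σ(r_i+r_j)·cross = 10552.5000 → first moment M = |Σ|/6 = 1758.7500
R_c = M/A = 1758.7500/121.5000 = 14.4753 mm
θ = 98° = 1.710423 rad
V = θ·R_c·A = 1.710423·14.4753·121.5000 = 3008.206 mm³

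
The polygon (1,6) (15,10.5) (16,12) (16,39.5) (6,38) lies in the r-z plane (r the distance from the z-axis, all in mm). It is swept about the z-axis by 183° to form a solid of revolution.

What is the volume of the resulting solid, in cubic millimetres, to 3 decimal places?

Volume = 11353.437 mm³

Profile (r,z), 5 vertices: (1,6) (15,10.5) (16,12) (16,39.5) (6,38)
edge 0: (1,6)→(15,10.5)  cross = 1·10.5 − 15·6 = -79.5000; (r_i+r_j)·cross = 16·-79.5000 = -1272.0000
edge 1: (15,10.5)→(16,12)  cross = 15·12 − 16·10.5 = 12.0000; (r_i+r_j)·cross = 31·12.0000 = 372.0000
edge 2: (16,12)→(16,39.5)  cross = 16·39.5 − 16·12 = 440.0000; (r_i+r_j)·cross = 32·440.0000 = 14080.0000
edge 3: (16,39.5)→(6,38)  cross = 16·38 − 6·39.5 = 371.0000; (r_i+r_j)·cross = 22·371.0000 = 8162.0000
edge 4: (6,38)→(1,6)  cross = 6·6 − 1·38 = -2.0000; (r_i+r_j)·cross = 7·-2.0000 = -14.0000
Σcross = 741.5000 → A = |Σcross|/2 = 370.7500 mm²
Σ(r_i+r_j)·cross = 21328.0000 → first moment M = |Σ|/6 = 3554.6667
R_c = M/A = 3554.6667/370.7500 = 9.5878 mm
θ = 183° = 3.193953 rad
V = θ·R_c·A = 3.193953·9.5878·370.7500 = 11353.437 mm³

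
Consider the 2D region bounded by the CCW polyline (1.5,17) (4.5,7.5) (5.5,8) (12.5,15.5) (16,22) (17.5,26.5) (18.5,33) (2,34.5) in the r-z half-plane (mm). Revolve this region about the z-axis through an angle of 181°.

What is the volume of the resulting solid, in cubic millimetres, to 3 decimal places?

Profile (r,z), 8 vertices: (1.5,17) (4.5,7.5) (5.5,8) (12.5,15.5) (16,22) (17.5,26.5) (18.5,33) (2,34.5)
edge 0: (1.5,17)→(4.5,7.5)  cross = 1.5·7.5 − 4.5·17 = -65.2500; (r_i+r_j)·cross = 6·-65.2500 = -391.5000
edge 1: (4.5,7.5)→(5.5,8)  cross = 4.5·8 − 5.5·7.5 = -5.2500; (r_i+r_j)·cross = 10·-5.2500 = -52.5000
edge 2: (5.5,8)→(12.5,15.5)  cross = 5.5·15.5 − 12.5·8 = -14.7500; (r_i+r_j)·cross = 18·-14.7500 = -265.5000
edge 3: (12.5,15.5)→(16,22)  cross = 12.5·22 − 16·15.5 = 27.0000; (r_i+r_j)·cross = 28.5·27.0000 = 769.5000
edge 4: (16,22)→(17.5,26.5)  cross = 16·26.5 − 17.5·22 = 39.0000; (r_i+r_j)·cross = 33.5·39.0000 = 1306.5000
edge 5: (17.5,26.5)→(18.5,33)  cross = 17.5·33 − 18.5·26.5 = 87.2500; (r_i+r_j)·cross = 36·87.2500 = 3141.0000
edge 6: (18.5,33)→(2,34.5)  cross = 18.5·34.5 − 2·33 = 572.2500; (r_i+r_j)·cross = 20.5·572.2500 = 11731.1250
edge 7: (2,34.5)→(1.5,17)  cross = 2·17 − 1.5·34.5 = -17.7500; (r_i+r_j)·cross = 3.5·-17.7500 = -62.1250
Σcross = 622.5000 → A = |Σcross|/2 = 311.2500 mm²
Σ(r_i+r_j)·cross = 16176.5000 → first moment M = |Σ|/6 = 2696.0833
R_c = M/A = 2696.0833/311.2500 = 8.6621 mm
θ = 181° = 3.159046 rad
V = θ·R_c·A = 3.159046·8.6621·311.2500 = 8517.051 mm³

Volume = 8517.051 mm³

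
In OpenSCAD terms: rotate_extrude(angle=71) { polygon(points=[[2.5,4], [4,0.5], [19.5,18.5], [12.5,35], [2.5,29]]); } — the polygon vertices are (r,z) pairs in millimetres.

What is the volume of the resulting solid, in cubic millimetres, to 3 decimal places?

Profile (r,z), 5 vertices: (2.5,4) (4,0.5) (19.5,18.5) (12.5,35) (2.5,29)
edge 0: (2.5,4)→(4,0.5)  cross = 2.5·0.5 − 4·4 = -14.7500; (r_i+r_j)·cross = 6.5·-14.7500 = -95.8750
edge 1: (4,0.5)→(19.5,18.5)  cross = 4·18.5 − 19.5·0.5 = 64.2500; (r_i+r_j)·cross = 23.5·64.2500 = 1509.8750
edge 2: (19.5,18.5)→(12.5,35)  cross = 19.5·35 − 12.5·18.5 = 451.2500; (r_i+r_j)·cross = 32·451.2500 = 14440.0000
edge 3: (12.5,35)→(2.5,29)  cross = 12.5·29 − 2.5·35 = 275.0000; (r_i+r_j)·cross = 15·275.0000 = 4125.0000
edge 4: (2.5,29)→(2.5,4)  cross = 2.5·4 − 2.5·29 = -62.5000; (r_i+r_j)·cross = 5·-62.5000 = -312.5000
Σcross = 713.2500 → A = |Σcross|/2 = 356.6250 mm²
Σ(r_i+r_j)·cross = 19666.5000 → first moment M = |Σ|/6 = 3277.7500
R_c = M/A = 3277.7500/356.6250 = 9.1910 mm
θ = 71° = 1.239184 rad
V = θ·R_c·A = 1.239184·9.1910·356.6250 = 4061.735 mm³

Volume = 4061.735 mm³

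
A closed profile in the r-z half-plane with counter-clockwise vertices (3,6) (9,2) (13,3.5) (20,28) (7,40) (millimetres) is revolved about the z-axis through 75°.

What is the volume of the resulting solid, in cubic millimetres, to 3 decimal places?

Volume = 5405.067 mm³

Profile (r,z), 5 vertices: (3,6) (9,2) (13,3.5) (20,28) (7,40)
edge 0: (3,6)→(9,2)  cross = 3·2 − 9·6 = -48.0000; (r_i+r_j)·cross = 12·-48.0000 = -576.0000
edge 1: (9,2)→(13,3.5)  cross = 9·3.5 − 13·2 = 5.5000; (r_i+r_j)·cross = 22·5.5000 = 121.0000
edge 2: (13,3.5)→(20,28)  cross = 13·28 − 20·3.5 = 294.0000; (r_i+r_j)·cross = 33·294.0000 = 9702.0000
edge 3: (20,28)→(7,40)  cross = 20·40 − 7·28 = 604.0000; (r_i+r_j)·cross = 27·604.0000 = 16308.0000
edge 4: (7,40)→(3,6)  cross = 7·6 − 3·40 = -78.0000; (r_i+r_j)·cross = 10·-78.0000 = -780.0000
Σcross = 777.5000 → A = |Σcross|/2 = 388.7500 mm²
Σ(r_i+r_j)·cross = 24775.0000 → first moment M = |Σ|/6 = 4129.1667
R_c = M/A = 4129.1667/388.7500 = 10.6217 mm
θ = 75° = 1.308997 rad
V = θ·R_c·A = 1.308997·10.6217·388.7500 = 5405.067 mm³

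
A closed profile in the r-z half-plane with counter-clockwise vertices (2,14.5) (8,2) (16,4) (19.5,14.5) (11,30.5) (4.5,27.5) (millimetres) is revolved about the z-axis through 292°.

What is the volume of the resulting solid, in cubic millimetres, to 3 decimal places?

Volume = 17200.326 mm³

Profile (r,z), 6 vertices: (2,14.5) (8,2) (16,4) (19.5,14.5) (11,30.5) (4.5,27.5)
edge 0: (2,14.5)→(8,2)  cross = 2·2 − 8·14.5 = -112.0000; (r_i+r_j)·cross = 10·-112.0000 = -1120.0000
edge 1: (8,2)→(16,4)  cross = 8·4 − 16·2 = 0.0000; (r_i+r_j)·cross = 24·0.0000 = 0.0000
edge 2: (16,4)→(19.5,14.5)  cross = 16·14.5 − 19.5·4 = 154.0000; (r_i+r_j)·cross = 35.5·154.0000 = 5467.0000
edge 3: (19.5,14.5)→(11,30.5)  cross = 19.5·30.5 − 11·14.5 = 435.2500; (r_i+r_j)·cross = 30.5·435.2500 = 13275.1250
edge 4: (11,30.5)→(4.5,27.5)  cross = 11·27.5 − 4.5·30.5 = 165.2500; (r_i+r_j)·cross = 15.5·165.2500 = 2561.3750
edge 5: (4.5,27.5)→(2,14.5)  cross = 4.5·14.5 − 2·27.5 = 10.2500; (r_i+r_j)·cross = 6.5·10.2500 = 66.6250
Σcross = 652.7500 → A = |Σcross|/2 = 326.3750 mm²
Σ(r_i+r_j)·cross = 20250.1250 → first moment M = |Σ|/6 = 3375.0208
R_c = M/A = 3375.0208/326.3750 = 10.3409 mm
θ = 292° = 5.096361 rad
V = θ·R_c·A = 5.096361·10.3409·326.3750 = 17200.326 mm³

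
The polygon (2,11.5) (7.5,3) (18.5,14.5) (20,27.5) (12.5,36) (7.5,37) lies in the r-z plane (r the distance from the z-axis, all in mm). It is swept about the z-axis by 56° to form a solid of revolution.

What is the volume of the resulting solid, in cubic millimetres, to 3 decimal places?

Profile (r,z), 6 vertices: (2,11.5) (7.5,3) (18.5,14.5) (20,27.5) (12.5,36) (7.5,37)
edge 0: (2,11.5)→(7.5,3)  cross = 2·3 − 7.5·11.5 = -80.2500; (r_i+r_j)·cross = 9.5·-80.2500 = -762.3750
edge 1: (7.5,3)→(18.5,14.5)  cross = 7.5·14.5 − 18.5·3 = 53.2500; (r_i+r_j)·cross = 26·53.2500 = 1384.5000
edge 2: (18.5,14.5)→(20,27.5)  cross = 18.5·27.5 − 20·14.5 = 218.7500; (r_i+r_j)·cross = 38.5·218.7500 = 8421.8750
edge 3: (20,27.5)→(12.5,36)  cross = 20·36 − 12.5·27.5 = 376.2500; (r_i+r_j)·cross = 32.5·376.2500 = 12228.1250
edge 4: (12.5,36)→(7.5,37)  cross = 12.5·37 − 7.5·36 = 192.5000; (r_i+r_j)·cross = 20·192.5000 = 3850.0000
edge 5: (7.5,37)→(2,11.5)  cross = 7.5·11.5 − 2·37 = 12.2500; (r_i+r_j)·cross = 9.5·12.2500 = 116.3750
Σcross = 772.7500 → A = |Σcross|/2 = 386.3750 mm²
Σ(r_i+r_j)·cross = 25238.5000 → first moment M = |Σ|/6 = 4206.4167
R_c = M/A = 4206.4167/386.3750 = 10.8869 mm
θ = 56° = 0.977384 rad
V = θ·R_c·A = 0.977384·10.8869·386.3750 = 4111.286 mm³

Volume = 4111.286 mm³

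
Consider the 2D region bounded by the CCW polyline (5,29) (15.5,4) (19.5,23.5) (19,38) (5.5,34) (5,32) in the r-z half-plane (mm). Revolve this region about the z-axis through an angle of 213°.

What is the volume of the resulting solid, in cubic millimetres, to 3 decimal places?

Profile (r,z), 6 vertices: (5,29) (15.5,4) (19.5,23.5) (19,38) (5.5,34) (5,32)
edge 0: (5,29)→(15.5,4)  cross = 5·4 − 15.5·29 = -429.5000; (r_i+r_j)·cross = 20.5·-429.5000 = -8804.7500
edge 1: (15.5,4)→(19.5,23.5)  cross = 15.5·23.5 − 19.5·4 = 286.2500; (r_i+r_j)·cross = 35·286.2500 = 10018.7500
edge 2: (19.5,23.5)→(19,38)  cross = 19.5·38 − 19·23.5 = 294.5000; (r_i+r_j)·cross = 38.5·294.5000 = 11338.2500
edge 3: (19,38)→(5.5,34)  cross = 19·34 − 5.5·38 = 437.0000; (r_i+r_j)·cross = 24.5·437.0000 = 10706.5000
edge 4: (5.5,34)→(5,32)  cross = 5.5·32 − 5·34 = 6.0000; (r_i+r_j)·cross = 10.5·6.0000 = 63.0000
edge 5: (5,32)→(5,29)  cross = 5·29 − 5·32 = -15.0000; (r_i+r_j)·cross = 10·-15.0000 = -150.0000
Σcross = 579.2500 → A = |Σcross|/2 = 289.6250 mm²
Σ(r_i+r_j)·cross = 23171.7500 → first moment M = |Σ|/6 = 3861.9583
R_c = M/A = 3861.9583/289.6250 = 13.3343 mm
θ = 213° = 3.717551 rad
V = θ·R_c·A = 3.717551·13.3343·289.6250 = 14357.028 mm³

Volume = 14357.028 mm³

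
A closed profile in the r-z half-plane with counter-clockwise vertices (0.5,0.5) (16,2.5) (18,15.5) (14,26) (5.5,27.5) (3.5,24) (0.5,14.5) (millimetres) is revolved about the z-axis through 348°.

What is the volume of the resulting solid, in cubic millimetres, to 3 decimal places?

Profile (r,z), 7 vertices: (0.5,0.5) (16,2.5) (18,15.5) (14,26) (5.5,27.5) (3.5,24) (0.5,14.5)
edge 0: (0.5,0.5)→(16,2.5)  cross = 0.5·2.5 − 16·0.5 = -6.7500; (r_i+r_j)·cross = 16.5·-6.7500 = -111.3750
edge 1: (16,2.5)→(18,15.5)  cross = 16·15.5 − 18·2.5 = 203.0000; (r_i+r_j)·cross = 34·203.0000 = 6902.0000
edge 2: (18,15.5)→(14,26)  cross = 18·26 − 14·15.5 = 251.0000; (r_i+r_j)·cross = 32·251.0000 = 8032.0000
edge 3: (14,26)→(5.5,27.5)  cross = 14·27.5 − 5.5·26 = 242.0000; (r_i+r_j)·cross = 19.5·242.0000 = 4719.0000
edge 4: (5.5,27.5)→(3.5,24)  cross = 5.5·24 − 3.5·27.5 = 35.7500; (r_i+r_j)·cross = 9·35.7500 = 321.7500
edge 5: (3.5,24)→(0.5,14.5)  cross = 3.5·14.5 − 0.5·24 = 38.7500; (r_i+r_j)·cross = 4·38.7500 = 155.0000
edge 6: (0.5,14.5)→(0.5,0.5)  cross = 0.5·0.5 − 0.5·14.5 = -7.0000; (r_i+r_j)·cross = 1·-7.0000 = -7.0000
Σcross = 756.7500 → A = |Σcross|/2 = 378.3750 mm²
Σ(r_i+r_j)·cross = 20011.3750 → first moment M = |Σ|/6 = 3335.2292
R_c = M/A = 3335.2292/378.3750 = 8.8146 mm
θ = 348° = 6.073746 rad
V = θ·R_c·A = 6.073746·8.8146·378.3750 = 20257.334 mm³

Volume = 20257.334 mm³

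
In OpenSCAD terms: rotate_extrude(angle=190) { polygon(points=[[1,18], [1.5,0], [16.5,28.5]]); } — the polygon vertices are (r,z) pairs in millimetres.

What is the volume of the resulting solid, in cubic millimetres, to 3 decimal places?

Profile (r,z), 3 vertices: (1,18) (1.5,0) (16.5,28.5)
edge 0: (1,18)→(1.5,0)  cross = 1·0 − 1.5·18 = -27.0000; (r_i+r_j)·cross = 2.5·-27.0000 = -67.5000
edge 1: (1.5,0)→(16.5,28.5)  cross = 1.5·28.5 − 16.5·0 = 42.7500; (r_i+r_j)·cross = 18·42.7500 = 769.5000
edge 2: (16.5,28.5)→(1,18)  cross = 16.5·18 − 1·28.5 = 268.5000; (r_i+r_j)·cross = 17.5·268.5000 = 4698.7500
Σcross = 284.2500 → A = |Σcross|/2 = 142.1250 mm²
Σ(r_i+r_j)·cross = 5400.7500 → first moment M = |Σ|/6 = 900.1250
R_c = M/A = 900.1250/142.1250 = 6.3333 mm
θ = 190° = 3.316126 rad
V = θ·R_c·A = 3.316126·6.3333·142.1250 = 2984.928 mm³

Volume = 2984.928 mm³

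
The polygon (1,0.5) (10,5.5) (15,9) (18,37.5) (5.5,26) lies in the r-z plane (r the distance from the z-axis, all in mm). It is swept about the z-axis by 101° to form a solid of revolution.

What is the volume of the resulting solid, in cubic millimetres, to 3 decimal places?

Profile (r,z), 5 vertices: (1,0.5) (10,5.5) (15,9) (18,37.5) (5.5,26)
edge 0: (1,0.5)→(10,5.5)  cross = 1·5.5 − 10·0.5 = 0.5000; (r_i+r_j)·cross = 11·0.5000 = 5.5000
edge 1: (10,5.5)→(15,9)  cross = 10·9 − 15·5.5 = 7.5000; (r_i+r_j)·cross = 25·7.5000 = 187.5000
edge 2: (15,9)→(18,37.5)  cross = 15·37.5 − 18·9 = 400.5000; (r_i+r_j)·cross = 33·400.5000 = 13216.5000
edge 3: (18,37.5)→(5.5,26)  cross = 18·26 − 5.5·37.5 = 261.7500; (r_i+r_j)·cross = 23.5·261.7500 = 6151.1250
edge 4: (5.5,26)→(1,0.5)  cross = 5.5·0.5 − 1·26 = -23.2500; (r_i+r_j)·cross = 6.5·-23.2500 = -151.1250
Σcross = 647.0000 → A = |Σcross|/2 = 323.5000 mm²
Σ(r_i+r_j)·cross = 19409.5000 → first moment M = |Σ|/6 = 3234.9167
R_c = M/A = 3234.9167/323.5000 = 9.9997 mm
θ = 101° = 1.762783 rad
V = θ·R_c·A = 1.762783·9.9997·323.5000 = 5702.455 mm³

Volume = 5702.455 mm³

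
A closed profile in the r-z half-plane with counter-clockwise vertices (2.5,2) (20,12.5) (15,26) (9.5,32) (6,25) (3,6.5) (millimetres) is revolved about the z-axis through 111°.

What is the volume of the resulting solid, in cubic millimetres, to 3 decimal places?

Volume = 5642.108 mm³

Profile (r,z), 6 vertices: (2.5,2) (20,12.5) (15,26) (9.5,32) (6,25) (3,6.5)
edge 0: (2.5,2)→(20,12.5)  cross = 2.5·12.5 − 20·2 = -8.7500; (r_i+r_j)·cross = 22.5·-8.7500 = -196.8750
edge 1: (20,12.5)→(15,26)  cross = 20·26 − 15·12.5 = 332.5000; (r_i+r_j)·cross = 35·332.5000 = 11637.5000
edge 2: (15,26)→(9.5,32)  cross = 15·32 − 9.5·26 = 233.0000; (r_i+r_j)·cross = 24.5·233.0000 = 5708.5000
edge 3: (9.5,32)→(6,25)  cross = 9.5·25 − 6·32 = 45.5000; (r_i+r_j)·cross = 15.5·45.5000 = 705.2500
edge 4: (6,25)→(3,6.5)  cross = 6·6.5 − 3·25 = -36.0000; (r_i+r_j)·cross = 9·-36.0000 = -324.0000
edge 5: (3,6.5)→(2.5,2)  cross = 3·2 − 2.5·6.5 = -10.2500; (r_i+r_j)·cross = 5.5·-10.2500 = -56.3750
Σcross = 556.0000 → A = |Σcross|/2 = 278.0000 mm²
Σ(r_i+r_j)·cross = 17474.0000 → first moment M = |Σ|/6 = 2912.3333
R_c = M/A = 2912.3333/278.0000 = 10.4760 mm
θ = 111° = 1.937315 rad
V = θ·R_c·A = 1.937315·10.4760·278.0000 = 5642.108 mm³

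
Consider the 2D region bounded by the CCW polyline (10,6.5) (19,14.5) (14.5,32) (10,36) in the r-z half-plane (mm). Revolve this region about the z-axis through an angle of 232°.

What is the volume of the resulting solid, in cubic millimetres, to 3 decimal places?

Profile (r,z), 4 vertices: (10,6.5) (19,14.5) (14.5,32) (10,36)
edge 0: (10,6.5)→(19,14.5)  cross = 10·14.5 − 19·6.5 = 21.5000; (r_i+r_j)·cross = 29·21.5000 = 623.5000
edge 1: (19,14.5)→(14.5,32)  cross = 19·32 − 14.5·14.5 = 397.7500; (r_i+r_j)·cross = 33.5·397.7500 = 13324.6250
edge 2: (14.5,32)→(10,36)  cross = 14.5·36 − 10·32 = 202.0000; (r_i+r_j)·cross = 24.5·202.0000 = 4949.0000
edge 3: (10,36)→(10,6.5)  cross = 10·6.5 − 10·36 = -295.0000; (r_i+r_j)·cross = 20·-295.0000 = -5900.0000
Σcross = 326.2500 → A = |Σcross|/2 = 163.1250 mm²
Σ(r_i+r_j)·cross = 12997.1250 → first moment M = |Σ|/6 = 2166.1875
R_c = M/A = 2166.1875/163.1250 = 13.2793 mm
θ = 232° = 4.049164 rad
V = θ·R_c·A = 4.049164·13.2793·163.1250 = 8771.248 mm³

Volume = 8771.248 mm³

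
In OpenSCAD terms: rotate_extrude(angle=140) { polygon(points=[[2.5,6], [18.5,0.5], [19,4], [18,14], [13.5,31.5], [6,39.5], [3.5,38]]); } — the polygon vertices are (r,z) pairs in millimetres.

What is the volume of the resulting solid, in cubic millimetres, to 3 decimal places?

Volume = 10718.852 mm³

Profile (r,z), 7 vertices: (2.5,6) (18.5,0.5) (19,4) (18,14) (13.5,31.5) (6,39.5) (3.5,38)
edge 0: (2.5,6)→(18.5,0.5)  cross = 2.5·0.5 − 18.5·6 = -109.7500; (r_i+r_j)·cross = 21·-109.7500 = -2304.7500
edge 1: (18.5,0.5)→(19,4)  cross = 18.5·4 − 19·0.5 = 64.5000; (r_i+r_j)·cross = 37.5·64.5000 = 2418.7500
edge 2: (19,4)→(18,14)  cross = 19·14 − 18·4 = 194.0000; (r_i+r_j)·cross = 37·194.0000 = 7178.0000
edge 3: (18,14)→(13.5,31.5)  cross = 18·31.5 − 13.5·14 = 378.0000; (r_i+r_j)·cross = 31.5·378.0000 = 11907.0000
edge 4: (13.5,31.5)→(6,39.5)  cross = 13.5·39.5 − 6·31.5 = 344.2500; (r_i+r_j)·cross = 19.5·344.2500 = 6712.8750
edge 5: (6,39.5)→(3.5,38)  cross = 6·38 − 3.5·39.5 = 89.7500; (r_i+r_j)·cross = 9.5·89.7500 = 852.6250
edge 6: (3.5,38)→(2.5,6)  cross = 3.5·6 − 2.5·38 = -74.0000; (r_i+r_j)·cross = 6·-74.0000 = -444.0000
Σcross = 886.7500 → A = |Σcross|/2 = 443.3750 mm²
Σ(r_i+r_j)·cross = 26320.5000 → first moment M = |Σ|/6 = 4386.7500
R_c = M/A = 4386.7500/443.3750 = 9.8940 mm
θ = 140° = 2.443461 rad
V = θ·R_c·A = 2.443461·9.8940·443.3750 = 10718.852 mm³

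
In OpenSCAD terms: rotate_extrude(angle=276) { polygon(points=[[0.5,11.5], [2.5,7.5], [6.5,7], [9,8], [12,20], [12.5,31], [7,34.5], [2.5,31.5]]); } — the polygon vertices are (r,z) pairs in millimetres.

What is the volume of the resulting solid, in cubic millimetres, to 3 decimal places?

Profile (r,z), 8 vertices: (0.5,11.5) (2.5,7.5) (6.5,7) (9,8) (12,20) (12.5,31) (7,34.5) (2.5,31.5)
edge 0: (0.5,11.5)→(2.5,7.5)  cross = 0.5·7.5 − 2.5·11.5 = -25.0000; (r_i+r_j)·cross = 3·-25.0000 = -75.0000
edge 1: (2.5,7.5)→(6.5,7)  cross = 2.5·7 − 6.5·7.5 = -31.2500; (r_i+r_j)·cross = 9·-31.2500 = -281.2500
edge 2: (6.5,7)→(9,8)  cross = 6.5·8 − 9·7 = -11.0000; (r_i+r_j)·cross = 15.5·-11.0000 = -170.5000
edge 3: (9,8)→(12,20)  cross = 9·20 − 12·8 = 84.0000; (r_i+r_j)·cross = 21·84.0000 = 1764.0000
edge 4: (12,20)→(12.5,31)  cross = 12·31 − 12.5·20 = 122.0000; (r_i+r_j)·cross = 24.5·122.0000 = 2989.0000
edge 5: (12.5,31)→(7,34.5)  cross = 12.5·34.5 − 7·31 = 214.2500; (r_i+r_j)·cross = 19.5·214.2500 = 4177.8750
edge 6: (7,34.5)→(2.5,31.5)  cross = 7·31.5 − 2.5·34.5 = 134.2500; (r_i+r_j)·cross = 9.5·134.2500 = 1275.3750
edge 7: (2.5,31.5)→(0.5,11.5)  cross = 2.5·11.5 − 0.5·31.5 = 13.0000; (r_i+r_j)·cross = 3·13.0000 = 39.0000
Σcross = 500.2500 → A = |Σcross|/2 = 250.1250 mm²
Σ(r_i+r_j)·cross = 9718.5000 → first moment M = |Σ|/6 = 1619.7500
R_c = M/A = 1619.7500/250.1250 = 6.4758 mm
θ = 276° = 4.817109 rad
V = θ·R_c·A = 4.817109·6.4758·250.1250 = 7802.512 mm³

Volume = 7802.512 mm³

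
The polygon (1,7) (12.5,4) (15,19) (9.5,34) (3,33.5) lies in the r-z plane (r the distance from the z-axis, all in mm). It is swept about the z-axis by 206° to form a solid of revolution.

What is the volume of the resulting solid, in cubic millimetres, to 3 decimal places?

Volume = 8676.771 mm³

Profile (r,z), 5 vertices: (1,7) (12.5,4) (15,19) (9.5,34) (3,33.5)
edge 0: (1,7)→(12.5,4)  cross = 1·4 − 12.5·7 = -83.5000; (r_i+r_j)·cross = 13.5·-83.5000 = -1127.2500
edge 1: (12.5,4)→(15,19)  cross = 12.5·19 − 15·4 = 177.5000; (r_i+r_j)·cross = 27.5·177.5000 = 4881.2500
edge 2: (15,19)→(9.5,34)  cross = 15·34 − 9.5·19 = 329.5000; (r_i+r_j)·cross = 24.5·329.5000 = 8072.7500
edge 3: (9.5,34)→(3,33.5)  cross = 9.5·33.5 − 3·34 = 216.2500; (r_i+r_j)·cross = 12.5·216.2500 = 2703.1250
edge 4: (3,33.5)→(1,7)  cross = 3·7 − 1·33.5 = -12.5000; (r_i+r_j)·cross = 4·-12.5000 = -50.0000
Σcross = 627.2500 → A = |Σcross|/2 = 313.6250 mm²
Σ(r_i+r_j)·cross = 14479.8750 → first moment M = |Σ|/6 = 2413.3125
R_c = M/A = 2413.3125/313.6250 = 7.6949 mm
θ = 206° = 3.595378 rad
V = θ·R_c·A = 3.595378·7.6949·313.6250 = 8676.771 mm³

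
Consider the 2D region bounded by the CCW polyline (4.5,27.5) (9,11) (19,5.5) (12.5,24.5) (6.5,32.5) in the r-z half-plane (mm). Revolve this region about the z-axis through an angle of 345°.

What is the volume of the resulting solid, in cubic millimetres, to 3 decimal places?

Volume = 10446.226 mm³

Profile (r,z), 5 vertices: (4.5,27.5) (9,11) (19,5.5) (12.5,24.5) (6.5,32.5)
edge 0: (4.5,27.5)→(9,11)  cross = 4.5·11 − 9·27.5 = -198.0000; (r_i+r_j)·cross = 13.5·-198.0000 = -2673.0000
edge 1: (9,11)→(19,5.5)  cross = 9·5.5 − 19·11 = -159.5000; (r_i+r_j)·cross = 28·-159.5000 = -4466.0000
edge 2: (19,5.5)→(12.5,24.5)  cross = 19·24.5 − 12.5·5.5 = 396.7500; (r_i+r_j)·cross = 31.5·396.7500 = 12497.6250
edge 3: (12.5,24.5)→(6.5,32.5)  cross = 12.5·32.5 − 6.5·24.5 = 247.0000; (r_i+r_j)·cross = 19·247.0000 = 4693.0000
edge 4: (6.5,32.5)→(4.5,27.5)  cross = 6.5·27.5 − 4.5·32.5 = 32.5000; (r_i+r_j)·cross = 11·32.5000 = 357.5000
Σcross = 318.7500 → A = |Σcross|/2 = 159.3750 mm²
Σ(r_i+r_j)·cross = 10409.1250 → first moment M = |Σ|/6 = 1734.8542
R_c = M/A = 1734.8542/159.3750 = 10.8854 mm
θ = 345° = 6.021386 rad
V = θ·R_c·A = 6.021386·10.8854·159.3750 = 10446.226 mm³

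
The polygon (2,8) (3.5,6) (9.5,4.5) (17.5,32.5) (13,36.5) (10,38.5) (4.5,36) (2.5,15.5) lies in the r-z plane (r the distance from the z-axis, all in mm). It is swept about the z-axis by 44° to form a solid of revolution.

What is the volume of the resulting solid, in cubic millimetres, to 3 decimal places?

Profile (r,z), 8 vertices: (2,8) (3.5,6) (9.5,4.5) (17.5,32.5) (13,36.5) (10,38.5) (4.5,36) (2.5,15.5)
edge 0: (2,8)→(3.5,6)  cross = 2·6 − 3.5·8 = -16.0000; (r_i+r_j)·cross = 5.5·-16.0000 = -88.0000
edge 1: (3.5,6)→(9.5,4.5)  cross = 3.5·4.5 − 9.5·6 = -41.2500; (r_i+r_j)·cross = 13·-41.2500 = -536.2500
edge 2: (9.5,4.5)→(17.5,32.5)  cross = 9.5·32.5 − 17.5·4.5 = 230.0000; (r_i+r_j)·cross = 27·230.0000 = 6210.0000
edge 3: (17.5,32.5)→(13,36.5)  cross = 17.5·36.5 − 13·32.5 = 216.2500; (r_i+r_j)·cross = 30.5·216.2500 = 6595.6250
edge 4: (13,36.5)→(10,38.5)  cross = 13·38.5 − 10·36.5 = 135.5000; (r_i+r_j)·cross = 23·135.5000 = 3116.5000
edge 5: (10,38.5)→(4.5,36)  cross = 10·36 − 4.5·38.5 = 186.7500; (r_i+r_j)·cross = 14.5·186.7500 = 2707.8750
edge 6: (4.5,36)→(2.5,15.5)  cross = 4.5·15.5 − 2.5·36 = -20.2500; (r_i+r_j)·cross = 7·-20.2500 = -141.7500
edge 7: (2.5,15.5)→(2,8)  cross = 2.5·8 − 2·15.5 = -11.0000; (r_i+r_j)·cross = 4.5·-11.0000 = -49.5000
Σcross = 680.0000 → A = |Σcross|/2 = 340.0000 mm²
Σ(r_i+r_j)·cross = 17814.5000 → first moment M = |Σ|/6 = 2969.0833
R_c = M/A = 2969.0833/340.0000 = 8.7326 mm
θ = 44° = 0.767945 rad
V = θ·R_c·A = 0.767945·8.7326·340.0000 = 2280.092 mm³

Volume = 2280.092 mm³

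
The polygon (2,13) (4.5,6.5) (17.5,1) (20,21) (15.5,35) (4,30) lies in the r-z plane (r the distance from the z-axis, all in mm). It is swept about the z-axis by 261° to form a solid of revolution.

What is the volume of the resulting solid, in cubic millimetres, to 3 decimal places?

Profile (r,z), 6 vertices: (2,13) (4.5,6.5) (17.5,1) (20,21) (15.5,35) (4,30)
edge 0: (2,13)→(4.5,6.5)  cross = 2·6.5 − 4.5·13 = -45.5000; (r_i+r_j)·cross = 6.5·-45.5000 = -295.7500
edge 1: (4.5,6.5)→(17.5,1)  cross = 4.5·1 − 17.5·6.5 = -109.2500; (r_i+r_j)·cross = 22·-109.2500 = -2403.5000
edge 2: (17.5,1)→(20,21)  cross = 17.5·21 − 20·1 = 347.5000; (r_i+r_j)·cross = 37.5·347.5000 = 13031.2500
edge 3: (20,21)→(15.5,35)  cross = 20·35 − 15.5·21 = 374.5000; (r_i+r_j)·cross = 35.5·374.5000 = 13294.7500
edge 4: (15.5,35)→(4,30)  cross = 15.5·30 − 4·35 = 325.0000; (r_i+r_j)·cross = 19.5·325.0000 = 6337.5000
edge 5: (4,30)→(2,13)  cross = 4·13 − 2·30 = -8.0000; (r_i+r_j)·cross = 6·-8.0000 = -48.0000
Σcross = 884.2500 → A = |Σcross|/2 = 442.1250 mm²
Σ(r_i+r_j)·cross = 29916.2500 → first moment M = |Σ|/6 = 4986.0417
R_c = M/A = 4986.0417/442.1250 = 11.2774 mm
θ = 261° = 4.555309 rad
V = θ·R_c·A = 4.555309·11.2774·442.1250 = 22712.962 mm³

Volume = 22712.962 mm³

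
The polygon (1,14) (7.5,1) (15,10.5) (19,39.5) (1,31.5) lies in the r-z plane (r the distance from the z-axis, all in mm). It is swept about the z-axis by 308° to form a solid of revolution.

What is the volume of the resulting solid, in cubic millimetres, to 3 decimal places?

Profile (r,z), 5 vertices: (1,14) (7.5,1) (15,10.5) (19,39.5) (1,31.5)
edge 0: (1,14)→(7.5,1)  cross = 1·1 − 7.5·14 = -104.0000; (r_i+r_j)·cross = 8.5·-104.0000 = -884.0000
edge 1: (7.5,1)→(15,10.5)  cross = 7.5·10.5 − 15·1 = 63.7500; (r_i+r_j)·cross = 22.5·63.7500 = 1434.3750
edge 2: (15,10.5)→(19,39.5)  cross = 15·39.5 − 19·10.5 = 393.0000; (r_i+r_j)·cross = 34·393.0000 = 13362.0000
edge 3: (19,39.5)→(1,31.5)  cross = 19·31.5 − 1·39.5 = 559.0000; (r_i+r_j)·cross = 20·559.0000 = 11180.0000
edge 4: (1,31.5)→(1,14)  cross = 1·14 − 1·31.5 = -17.5000; (r_i+r_j)·cross = 2·-17.5000 = -35.0000
Σcross = 894.2500 → A = |Σcross|/2 = 447.1250 mm²
Σ(r_i+r_j)·cross = 25057.3750 → first moment M = |Σ|/6 = 4176.2292
R_c = M/A = 4176.2292/447.1250 = 9.3402 mm
θ = 308° = 5.375614 rad
V = θ·R_c·A = 5.375614·9.3402·447.1250 = 22449.796 mm³

Volume = 22449.796 mm³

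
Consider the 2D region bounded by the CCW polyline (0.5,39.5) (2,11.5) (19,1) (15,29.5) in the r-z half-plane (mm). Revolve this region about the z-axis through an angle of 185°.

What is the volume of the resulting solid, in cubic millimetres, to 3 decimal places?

Profile (r,z), 4 vertices: (0.5,39.5) (2,11.5) (19,1) (15,29.5)
edge 0: (0.5,39.5)→(2,11.5)  cross = 0.5·11.5 − 2·39.5 = -73.2500; (r_i+r_j)·cross = 2.5·-73.2500 = -183.1250
edge 1: (2,11.5)→(19,1)  cross = 2·1 − 19·11.5 = -216.5000; (r_i+r_j)·cross = 21·-216.5000 = -4546.5000
edge 2: (19,1)→(15,29.5)  cross = 19·29.5 − 15·1 = 545.5000; (r_i+r_j)·cross = 34·545.5000 = 18547.0000
edge 3: (15,29.5)→(0.5,39.5)  cross = 15·39.5 − 0.5·29.5 = 577.7500; (r_i+r_j)·cross = 15.5·577.7500 = 8955.1250
Σcross = 833.5000 → A = |Σcross|/2 = 416.7500 mm²
Σ(r_i+r_j)·cross = 22772.5000 → first moment M = |Σ|/6 = 3795.4167
R_c = M/A = 3795.4167/416.7500 = 9.1072 mm
θ = 185° = 3.228859 rad
V = θ·R_c·A = 3.228859·9.1072·416.7500 = 12254.866 mm³

Volume = 12254.866 mm³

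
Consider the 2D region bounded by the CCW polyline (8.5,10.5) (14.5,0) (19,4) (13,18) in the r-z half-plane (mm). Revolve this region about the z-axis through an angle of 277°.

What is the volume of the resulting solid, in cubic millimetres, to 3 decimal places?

Profile (r,z), 4 vertices: (8.5,10.5) (14.5,0) (19,4) (13,18)
edge 0: (8.5,10.5)→(14.5,0)  cross = 8.5·0 − 14.5·10.5 = -152.2500; (r_i+r_j)·cross = 23·-152.2500 = -3501.7500
edge 1: (14.5,0)→(19,4)  cross = 14.5·4 − 19·0 = 58.0000; (r_i+r_j)·cross = 33.5·58.0000 = 1943.0000
edge 2: (19,4)→(13,18)  cross = 19·18 − 13·4 = 290.0000; (r_i+r_j)·cross = 32·290.0000 = 9280.0000
edge 3: (13,18)→(8.5,10.5)  cross = 13·10.5 − 8.5·18 = -16.5000; (r_i+r_j)·cross = 21.5·-16.5000 = -354.7500
Σcross = 179.2500 → A = |Σcross|/2 = 89.6250 mm²
Σ(r_i+r_j)·cross = 7366.5000 → first moment M = |Σ|/6 = 1227.7500
R_c = M/A = 1227.7500/89.6250 = 13.6987 mm
θ = 277° = 4.834562 rad
V = θ·R_c·A = 4.834562·13.6987·89.6250 = 5935.634 mm³

Volume = 5935.634 mm³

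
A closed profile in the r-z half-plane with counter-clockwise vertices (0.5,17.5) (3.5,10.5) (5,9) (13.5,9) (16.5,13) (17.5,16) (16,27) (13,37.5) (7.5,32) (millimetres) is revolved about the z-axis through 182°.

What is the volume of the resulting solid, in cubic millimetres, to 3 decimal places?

Volume = 9736.698 mm³

Profile (r,z), 9 vertices: (0.5,17.5) (3.5,10.5) (5,9) (13.5,9) (16.5,13) (17.5,16) (16,27) (13,37.5) (7.5,32)
edge 0: (0.5,17.5)→(3.5,10.5)  cross = 0.5·10.5 − 3.5·17.5 = -56.0000; (r_i+r_j)·cross = 4·-56.0000 = -224.0000
edge 1: (3.5,10.5)→(5,9)  cross = 3.5·9 − 5·10.5 = -21.0000; (r_i+r_j)·cross = 8.5·-21.0000 = -178.5000
edge 2: (5,9)→(13.5,9)  cross = 5·9 − 13.5·9 = -76.5000; (r_i+r_j)·cross = 18.5·-76.5000 = -1415.2500
edge 3: (13.5,9)→(16.5,13)  cross = 13.5·13 − 16.5·9 = 27.0000; (r_i+r_j)·cross = 30·27.0000 = 810.0000
edge 4: (16.5,13)→(17.5,16)  cross = 16.5·16 − 17.5·13 = 36.5000; (r_i+r_j)·cross = 34·36.5000 = 1241.0000
edge 5: (17.5,16)→(16,27)  cross = 17.5·27 − 16·16 = 216.5000; (r_i+r_j)·cross = 33.5·216.5000 = 7252.7500
edge 6: (16,27)→(13,37.5)  cross = 16·37.5 − 13·27 = 249.0000; (r_i+r_j)·cross = 29·249.0000 = 7221.0000
edge 7: (13,37.5)→(7.5,32)  cross = 13·32 − 7.5·37.5 = 134.7500; (r_i+r_j)·cross = 20.5·134.7500 = 2762.3750
edge 8: (7.5,32)→(0.5,17.5)  cross = 7.5·17.5 − 0.5·32 = 115.2500; (r_i+r_j)·cross = 8·115.2500 = 922.0000
Σcross = 625.5000 → A = |Σcross|/2 = 312.7500 mm²
Σ(r_i+r_j)·cross = 18391.3750 → first moment M = |Σ|/6 = 3065.2292
R_c = M/A = 3065.2292/312.7500 = 9.8009 mm
θ = 182° = 3.176499 rad
V = θ·R_c·A = 3.176499·9.8009·312.7500 = 9736.698 mm³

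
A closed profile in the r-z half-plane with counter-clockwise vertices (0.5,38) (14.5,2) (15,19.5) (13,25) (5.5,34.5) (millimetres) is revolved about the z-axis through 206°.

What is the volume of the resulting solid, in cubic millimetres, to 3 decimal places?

Volume = 5699.948 mm³

Profile (r,z), 5 vertices: (0.5,38) (14.5,2) (15,19.5) (13,25) (5.5,34.5)
edge 0: (0.5,38)→(14.5,2)  cross = 0.5·2 − 14.5·38 = -550.0000; (r_i+r_j)·cross = 15·-550.0000 = -8250.0000
edge 1: (14.5,2)→(15,19.5)  cross = 14.5·19.5 − 15·2 = 252.7500; (r_i+r_j)·cross = 29.5·252.7500 = 7456.1250
edge 2: (15,19.5)→(13,25)  cross = 15·25 − 13·19.5 = 121.5000; (r_i+r_j)·cross = 28·121.5000 = 3402.0000
edge 3: (13,25)→(5.5,34.5)  cross = 13·34.5 − 5.5·25 = 311.0000; (r_i+r_j)·cross = 18.5·311.0000 = 5753.5000
edge 4: (5.5,34.5)→(0.5,38)  cross = 5.5·38 − 0.5·34.5 = 191.7500; (r_i+r_j)·cross = 6·191.7500 = 1150.5000
Σcross = 327.0000 → A = |Σcross|/2 = 163.5000 mm²
Σ(r_i+r_j)·cross = 9512.1250 → first moment M = |Σ|/6 = 1585.3542
R_c = M/A = 1585.3542/163.5000 = 9.6964 mm
θ = 206° = 3.595378 rad
V = θ·R_c·A = 3.595378·9.6964·163.5000 = 5699.948 mm³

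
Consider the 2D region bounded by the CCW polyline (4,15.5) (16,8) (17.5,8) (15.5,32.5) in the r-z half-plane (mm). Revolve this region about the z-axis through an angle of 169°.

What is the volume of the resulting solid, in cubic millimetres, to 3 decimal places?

Volume = 5950.647 mm³

Profile (r,z), 4 vertices: (4,15.5) (16,8) (17.5,8) (15.5,32.5)
edge 0: (4,15.5)→(16,8)  cross = 4·8 − 16·15.5 = -216.0000; (r_i+r_j)·cross = 20·-216.0000 = -4320.0000
edge 1: (16,8)→(17.5,8)  cross = 16·8 − 17.5·8 = -12.0000; (r_i+r_j)·cross = 33.5·-12.0000 = -402.0000
edge 2: (17.5,8)→(15.5,32.5)  cross = 17.5·32.5 − 15.5·8 = 444.7500; (r_i+r_j)·cross = 33·444.7500 = 14676.7500
edge 3: (15.5,32.5)→(4,15.5)  cross = 15.5·15.5 − 4·32.5 = 110.2500; (r_i+r_j)·cross = 19.5·110.2500 = 2149.8750
Σcross = 327.0000 → A = |Σcross|/2 = 163.5000 mm²
Σ(r_i+r_j)·cross = 12104.6250 → first moment M = |Σ|/6 = 2017.4375
R_c = M/A = 2017.4375/163.5000 = 12.3391 mm
θ = 169° = 2.949606 rad
V = θ·R_c·A = 2.949606·12.3391·163.5000 = 5950.647 mm³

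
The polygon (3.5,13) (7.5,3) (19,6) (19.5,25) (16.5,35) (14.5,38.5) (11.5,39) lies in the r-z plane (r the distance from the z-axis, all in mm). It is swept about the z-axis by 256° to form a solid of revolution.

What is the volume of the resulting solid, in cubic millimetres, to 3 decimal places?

Profile (r,z), 7 vertices: (3.5,13) (7.5,3) (19,6) (19.5,25) (16.5,35) (14.5,38.5) (11.5,39)
edge 0: (3.5,13)→(7.5,3)  cross = 3.5·3 − 7.5·13 = -87.0000; (r_i+r_j)·cross = 11·-87.0000 = -957.0000
edge 1: (7.5,3)→(19,6)  cross = 7.5·6 − 19·3 = -12.0000; (r_i+r_j)·cross = 26.5·-12.0000 = -318.0000
edge 2: (19,6)→(19.5,25)  cross = 19·25 − 19.5·6 = 358.0000; (r_i+r_j)·cross = 38.5·358.0000 = 13783.0000
edge 3: (19.5,25)→(16.5,35)  cross = 19.5·35 − 16.5·25 = 270.0000; (r_i+r_j)·cross = 36·270.0000 = 9720.0000
edge 4: (16.5,35)→(14.5,38.5)  cross = 16.5·38.5 − 14.5·35 = 127.7500; (r_i+r_j)·cross = 31·127.7500 = 3960.2500
edge 5: (14.5,38.5)→(11.5,39)  cross = 14.5·39 − 11.5·38.5 = 122.7500; (r_i+r_j)·cross = 26·122.7500 = 3191.5000
edge 6: (11.5,39)→(3.5,13)  cross = 11.5·13 − 3.5·39 = 13.0000; (r_i+r_j)·cross = 15·13.0000 = 195.0000
Σcross = 792.5000 → A = |Σcross|/2 = 396.2500 mm²
Σ(r_i+r_j)·cross = 29574.7500 → first moment M = |Σ|/6 = 4929.1250
R_c = M/A = 4929.1250/396.2500 = 12.4394 mm
θ = 256° = 4.468043 rad
V = θ·R_c·A = 4.468043·12.4394·396.2500 = 22023.542 mm³

Volume = 22023.542 mm³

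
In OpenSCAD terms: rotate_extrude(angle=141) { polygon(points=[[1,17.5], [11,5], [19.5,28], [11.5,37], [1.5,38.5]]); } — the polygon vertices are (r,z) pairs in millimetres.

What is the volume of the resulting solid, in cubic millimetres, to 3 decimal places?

Volume = 8842.219 mm³

Profile (r,z), 5 vertices: (1,17.5) (11,5) (19.5,28) (11.5,37) (1.5,38.5)
edge 0: (1,17.5)→(11,5)  cross = 1·5 − 11·17.5 = -187.5000; (r_i+r_j)·cross = 12·-187.5000 = -2250.0000
edge 1: (11,5)→(19.5,28)  cross = 11·28 − 19.5·5 = 210.5000; (r_i+r_j)·cross = 30.5·210.5000 = 6420.2500
edge 2: (19.5,28)→(11.5,37)  cross = 19.5·37 − 11.5·28 = 399.5000; (r_i+r_j)·cross = 31·399.5000 = 12384.5000
edge 3: (11.5,37)→(1.5,38.5)  cross = 11.5·38.5 − 1.5·37 = 387.2500; (r_i+r_j)·cross = 13·387.2500 = 5034.2500
edge 4: (1.5,38.5)→(1,17.5)  cross = 1.5·17.5 − 1·38.5 = -12.2500; (r_i+r_j)·cross = 2.5·-12.2500 = -30.6250
Σcross = 797.5000 → A = |Σcross|/2 = 398.7500 mm²
Σ(r_i+r_j)·cross = 21558.3750 → first moment M = |Σ|/6 = 3593.0625
R_c = M/A = 3593.0625/398.7500 = 9.0108 mm
θ = 141° = 2.460914 rad
V = θ·R_c·A = 2.460914·9.0108·398.7500 = 8842.219 mm³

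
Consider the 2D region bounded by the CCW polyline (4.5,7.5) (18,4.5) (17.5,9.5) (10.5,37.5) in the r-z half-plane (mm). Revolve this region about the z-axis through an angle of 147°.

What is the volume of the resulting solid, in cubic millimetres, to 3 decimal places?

Volume = 6382.015 mm³

Profile (r,z), 4 vertices: (4.5,7.5) (18,4.5) (17.5,9.5) (10.5,37.5)
edge 0: (4.5,7.5)→(18,4.5)  cross = 4.5·4.5 − 18·7.5 = -114.7500; (r_i+r_j)·cross = 22.5·-114.7500 = -2581.8750
edge 1: (18,4.5)→(17.5,9.5)  cross = 18·9.5 − 17.5·4.5 = 92.2500; (r_i+r_j)·cross = 35.5·92.2500 = 3274.8750
edge 2: (17.5,9.5)→(10.5,37.5)  cross = 17.5·37.5 − 10.5·9.5 = 556.5000; (r_i+r_j)·cross = 28·556.5000 = 15582.0000
edge 3: (10.5,37.5)→(4.5,7.5)  cross = 10.5·7.5 − 4.5·37.5 = -90.0000; (r_i+r_j)·cross = 15·-90.0000 = -1350.0000
Σcross = 444.0000 → A = |Σcross|/2 = 222.0000 mm²
Σ(r_i+r_j)·cross = 14925.0000 → first moment M = |Σ|/6 = 2487.5000
R_c = M/A = 2487.5000/222.0000 = 11.2050 mm
θ = 147° = 2.565634 rad
V = θ·R_c·A = 2.565634·11.2050·222.0000 = 6382.015 mm³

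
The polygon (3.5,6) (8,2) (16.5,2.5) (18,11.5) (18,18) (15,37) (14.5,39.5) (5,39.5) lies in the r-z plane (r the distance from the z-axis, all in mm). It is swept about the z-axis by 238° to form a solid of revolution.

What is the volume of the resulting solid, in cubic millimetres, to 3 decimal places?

Volume = 20446.194 mm³

Profile (r,z), 8 vertices: (3.5,6) (8,2) (16.5,2.5) (18,11.5) (18,18) (15,37) (14.5,39.5) (5,39.5)
edge 0: (3.5,6)→(8,2)  cross = 3.5·2 − 8·6 = -41.0000; (r_i+r_j)·cross = 11.5·-41.0000 = -471.5000
edge 1: (8,2)→(16.5,2.5)  cross = 8·2.5 − 16.5·2 = -13.0000; (r_i+r_j)·cross = 24.5·-13.0000 = -318.5000
edge 2: (16.5,2.5)→(18,11.5)  cross = 16.5·11.5 − 18·2.5 = 144.7500; (r_i+r_j)·cross = 34.5·144.7500 = 4993.8750
edge 3: (18,11.5)→(18,18)  cross = 18·18 − 18·11.5 = 117.0000; (r_i+r_j)·cross = 36·117.0000 = 4212.0000
edge 4: (18,18)→(15,37)  cross = 18·37 − 15·18 = 396.0000; (r_i+r_j)·cross = 33·396.0000 = 13068.0000
edge 5: (15,37)→(14.5,39.5)  cross = 15·39.5 − 14.5·37 = 56.0000; (r_i+r_j)·cross = 29.5·56.0000 = 1652.0000
edge 6: (14.5,39.5)→(5,39.5)  cross = 14.5·39.5 − 5·39.5 = 375.2500; (r_i+r_j)·cross = 19.5·375.2500 = 7317.3750
edge 7: (5,39.5)→(3.5,6)  cross = 5·6 − 3.5·39.5 = -108.2500; (r_i+r_j)·cross = 8.5·-108.2500 = -920.1250
Σcross = 926.7500 → A = |Σcross|/2 = 463.3750 mm²
Σ(r_i+r_j)·cross = 29533.1250 → first moment M = |Σ|/6 = 4922.1875
R_c = M/A = 4922.1875/463.3750 = 10.6225 mm
θ = 238° = 4.153884 rad
V = θ·R_c·A = 4.153884·10.6225·463.3750 = 20446.194 mm³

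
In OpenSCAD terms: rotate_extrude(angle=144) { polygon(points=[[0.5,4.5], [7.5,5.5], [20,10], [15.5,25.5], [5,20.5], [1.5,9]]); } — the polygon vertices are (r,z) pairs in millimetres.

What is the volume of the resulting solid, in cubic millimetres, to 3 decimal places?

Profile (r,z), 6 vertices: (0.5,4.5) (7.5,5.5) (20,10) (15.5,25.5) (5,20.5) (1.5,9)
edge 0: (0.5,4.5)→(7.5,5.5)  cross = 0.5·5.5 − 7.5·4.5 = -31.0000; (r_i+r_j)·cross = 8·-31.0000 = -248.0000
edge 1: (7.5,5.5)→(20,10)  cross = 7.5·10 − 20·5.5 = -35.0000; (r_i+r_j)·cross = 27.5·-35.0000 = -962.5000
edge 2: (20,10)→(15.5,25.5)  cross = 20·25.5 − 15.5·10 = 355.0000; (r_i+r_j)·cross = 35.5·355.0000 = 12602.5000
edge 3: (15.5,25.5)→(5,20.5)  cross = 15.5·20.5 − 5·25.5 = 190.2500; (r_i+r_j)·cross = 20.5·190.2500 = 3900.1250
edge 4: (5,20.5)→(1.5,9)  cross = 5·9 − 1.5·20.5 = 14.2500; (r_i+r_j)·cross = 6.5·14.2500 = 92.6250
edge 5: (1.5,9)→(0.5,4.5)  cross = 1.5·4.5 − 0.5·9 = 2.2500; (r_i+r_j)·cross = 2·2.2500 = 4.5000
Σcross = 495.7500 → A = |Σcross|/2 = 247.8750 mm²
Σ(r_i+r_j)·cross = 15389.2500 → first moment M = |Σ|/6 = 2564.8750
R_c = M/A = 2564.8750/247.8750 = 10.3475 mm
θ = 144° = 2.513274 rad
V = θ·R_c·A = 2.513274·10.3475·247.8750 = 6446.234 mm³

Volume = 6446.234 mm³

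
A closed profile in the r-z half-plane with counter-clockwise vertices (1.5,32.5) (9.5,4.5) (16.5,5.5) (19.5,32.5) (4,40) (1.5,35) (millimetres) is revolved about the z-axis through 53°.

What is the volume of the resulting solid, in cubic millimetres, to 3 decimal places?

Profile (r,z), 6 vertices: (1.5,32.5) (9.5,4.5) (16.5,5.5) (19.5,32.5) (4,40) (1.5,35)
edge 0: (1.5,32.5)→(9.5,4.5)  cross = 1.5·4.5 − 9.5·32.5 = -302.0000; (r_i+r_j)·cross = 11·-302.0000 = -3322.0000
edge 1: (9.5,4.5)→(16.5,5.5)  cross = 9.5·5.5 − 16.5·4.5 = -22.0000; (r_i+r_j)·cross = 26·-22.0000 = -572.0000
edge 2: (16.5,5.5)→(19.5,32.5)  cross = 16.5·32.5 − 19.5·5.5 = 429.0000; (r_i+r_j)·cross = 36·429.0000 = 15444.0000
edge 3: (19.5,32.5)→(4,40)  cross = 19.5·40 − 4·32.5 = 650.0000; (r_i+r_j)·cross = 23.5·650.0000 = 15275.0000
edge 4: (4,40)→(1.5,35)  cross = 4·35 − 1.5·40 = 80.0000; (r_i+r_j)·cross = 5.5·80.0000 = 440.0000
edge 5: (1.5,35)→(1.5,32.5)  cross = 1.5·32.5 − 1.5·35 = -3.7500; (r_i+r_j)·cross = 3·-3.7500 = -11.2500
Σcross = 831.2500 → A = |Σcross|/2 = 415.6250 mm²
Σ(r_i+r_j)·cross = 27253.7500 → first moment M = |Σ|/6 = 4542.2917
R_c = M/A = 4542.2917/415.6250 = 10.9288 mm
θ = 53° = 0.925025 rad
V = θ·R_c·A = 0.925025·10.9288·415.6250 = 4201.731 mm³

Volume = 4201.731 mm³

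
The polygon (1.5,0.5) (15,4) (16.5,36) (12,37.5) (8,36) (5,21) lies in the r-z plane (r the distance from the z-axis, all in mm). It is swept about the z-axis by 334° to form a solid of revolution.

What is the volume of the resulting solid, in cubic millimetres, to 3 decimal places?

Profile (r,z), 6 vertices: (1.5,0.5) (15,4) (16.5,36) (12,37.5) (8,36) (5,21)
edge 0: (1.5,0.5)→(15,4)  cross = 1.5·4 − 15·0.5 = -1.5000; (r_i+r_j)·cross = 16.5·-1.5000 = -24.7500
edge 1: (15,4)→(16.5,36)  cross = 15·36 − 16.5·4 = 474.0000; (r_i+r_j)·cross = 31.5·474.0000 = 14931.0000
edge 2: (16.5,36)→(12,37.5)  cross = 16.5·37.5 − 12·36 = 186.7500; (r_i+r_j)·cross = 28.5·186.7500 = 5322.3750
edge 3: (12,37.5)→(8,36)  cross = 12·36 − 8·37.5 = 132.0000; (r_i+r_j)·cross = 20·132.0000 = 2640.0000
edge 4: (8,36)→(5,21)  cross = 8·21 − 5·36 = -12.0000; (r_i+r_j)·cross = 13·-12.0000 = -156.0000
edge 5: (5,21)→(1.5,0.5)  cross = 5·0.5 − 1.5·21 = -29.0000; (r_i+r_j)·cross = 6.5·-29.0000 = -188.5000
Σcross = 750.2500 → A = |Σcross|/2 = 375.1250 mm²
Σ(r_i+r_j)·cross = 22524.1250 → first moment M = |Σ|/6 = 3754.0208
R_c = M/A = 3754.0208/375.1250 = 10.0074 mm
θ = 334° = 5.829400 rad
V = θ·R_c·A = 5.829400·10.0074·375.1250 = 21883.688 mm³

Volume = 21883.688 mm³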